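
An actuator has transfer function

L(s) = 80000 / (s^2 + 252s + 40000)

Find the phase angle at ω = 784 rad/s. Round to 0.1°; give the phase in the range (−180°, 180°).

At s = jω = j784:
quadratic: (j784)² + 252·j784 + 40000 = -574656 + j197568 → |·| ≈ 6.0767e+05, ∠ ≈ 161.03°
∠L = 0.00° − 161.03° = -161.03°

-161.0°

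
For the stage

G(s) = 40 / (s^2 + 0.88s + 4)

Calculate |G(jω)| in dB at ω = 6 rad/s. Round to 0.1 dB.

1.8 dB

At s = jω = j6:
quadratic: (j6)² + 0.88·j6 + 4 = -32 + j5.28 → |·| ≈ 32.433, ∠ ≈ 170.63°
|G| = 40 / 32.433 ≈ 1.2333
Gain = 20 log₁₀(1.2333) ≈ 1.82 dB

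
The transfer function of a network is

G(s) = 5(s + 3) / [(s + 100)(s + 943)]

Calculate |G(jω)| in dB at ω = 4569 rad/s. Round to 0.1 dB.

-59.4 dB

At s = jω = j4569:
zero (s+3): 3 + j4569 → |·| = √(3²+4569²) = √20875770 ≈ 4569, ∠ = arctan(4569/3) ≈ 89.96°
pole (s+100): 100 + j4569 → |·| = √(100²+4569²) = √20885761 ≈ 4570.1, ∠ = arctan(4569/100) ≈ 88.75°
pole (s+943): 943 + j4569 → |·| = √(943²+4569²) = √21765010 ≈ 4665.3, ∠ = arctan(4569/943) ≈ 78.34°
|G| = 5 · 4569 / 2.1321e+07 ≈ 0.0010715
Gain = 20 log₁₀(0.0010715) ≈ -59.40 dB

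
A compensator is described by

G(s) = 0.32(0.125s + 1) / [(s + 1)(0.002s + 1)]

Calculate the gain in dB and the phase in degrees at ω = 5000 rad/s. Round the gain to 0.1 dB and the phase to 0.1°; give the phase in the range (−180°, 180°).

-48.0 dB, -84.4°

At ω = 5000 rad/s:
zero (1 + j5000·0.125) = 1 + j625 → |·| ≈ 625, ∠ ≈ 89.91°
pole (1 + j5000·1) = 1 + j5000 → |·| ≈ 5000, ∠ ≈ 89.99°
pole (1 + j5000·0.002) = 1 + j10 → |·| ≈ 10.05, ∠ ≈ 84.29°
|G| = 0.32 · 625 / (5000 · 10.05) ≈ 0.0039801
Gain = 20 log₁₀(0.0039801) ≈ -48.00 dB
∠G = (89.91°) − (89.99° + 84.29°) = -84.37°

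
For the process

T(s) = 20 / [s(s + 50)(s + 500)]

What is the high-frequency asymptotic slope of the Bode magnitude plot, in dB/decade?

-60 dB/decade

Each pole contributes −20 dB/decade at high frequency; each zero contributes +20 dB/decade.
Net: 0 zero(s) − 3 pole(s) → -60 dB/decade.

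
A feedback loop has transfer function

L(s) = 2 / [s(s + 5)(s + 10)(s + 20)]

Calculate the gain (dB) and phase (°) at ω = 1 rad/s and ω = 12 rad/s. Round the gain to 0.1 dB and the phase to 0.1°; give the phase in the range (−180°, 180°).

At s = jω = j1:
pole (s+5): 5 + j1 → |·| = √(5²+1²) = √26 ≈ 5.099, ∠ = arctan(1/5) ≈ 11.31°
pole (s+10): 10 + j1 → |·| = √(10²+1²) = √101 ≈ 10.05, ∠ = arctan(1/10) ≈ 5.71°
pole (s+20): 20 + j1 → |·| = √(20²+1²) = √401 ≈ 20.025, ∠ = arctan(1/20) ≈ 2.86°
pole at origin: |s| = 1, ∠ = 90.00° (in denominator)
|L| = 2 / 1026.2 ≈ 0.0019489
Gain = 20 log₁₀(0.0019489) ≈ -54.20 dB
∠L = 0.00° − 109.88° = -109.88°

At s = jω = j12:
pole (s+5): 5 + j12 → |·| = √(5²+12²) = √169 ≈ 13, ∠ = arctan(12/5) ≈ 67.38°
pole (s+10): 10 + j12 → |·| = √(10²+12²) = √244 ≈ 15.62, ∠ = arctan(12/10) ≈ 50.19°
pole (s+20): 20 + j12 → |·| = √(20²+12²) = √544 ≈ 23.324, ∠ = arctan(12/20) ≈ 30.96°
pole at origin: |s| = 12, ∠ = 90.00° (in denominator)
|L| = 2 / 56834 ≈ 3.519e-05
Gain = 20 log₁₀(3.519e-05) ≈ -89.07 dB
∠L = 0.00° − 238.53° = -238.53° ≡ 121.47° (principal value)

ω = 1: -54.2 dB, -109.9°; ω = 12: -89.1 dB, 121.5°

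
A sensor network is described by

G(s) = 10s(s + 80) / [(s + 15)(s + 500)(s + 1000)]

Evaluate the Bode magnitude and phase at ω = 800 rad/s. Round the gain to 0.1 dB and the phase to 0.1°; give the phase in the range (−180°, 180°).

At s = jω = j800:
zero (s+80): 80 + j800 → |·| = √(80²+800²) = √646400 ≈ 803.99, ∠ = arctan(800/80) ≈ 84.29°
zero at origin: s = j800 → |·| = 800, ∠ = 90.00°
pole (s+15): 15 + j800 → |·| = √(15²+800²) = √640225 ≈ 800.14, ∠ = arctan(800/15) ≈ 88.93°
pole (s+500): 500 + j800 → |·| = √(500²+800²) = √890000 ≈ 943.4, ∠ = arctan(800/500) ≈ 57.99°
pole (s+1000): 1000 + j800 → |·| = √(1000²+800²) = √1640000 ≈ 1280.6, ∠ = arctan(800/1000) ≈ 38.66°
|G| = 10 · 6.4319e+05 / 9.6666e+08 ≈ 0.0066537
Gain = 20 log₁₀(0.0066537) ≈ -43.54 dB
∠G = 174.29° − 185.58° = -11.29°

-43.5 dB, -11.3°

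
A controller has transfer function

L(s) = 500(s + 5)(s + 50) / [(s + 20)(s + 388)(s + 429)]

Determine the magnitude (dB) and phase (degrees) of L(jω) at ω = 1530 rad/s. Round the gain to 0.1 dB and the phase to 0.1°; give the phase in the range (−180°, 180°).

At s = jω = j1530:
zero (s+5): 5 + j1530 → |·| = √(5²+1530²) = √2340925 ≈ 1530, ∠ = arctan(1530/5) ≈ 89.81°
zero (s+50): 50 + j1530 → |·| = √(50²+1530²) = √2343400 ≈ 1530.8, ∠ = arctan(1530/50) ≈ 88.13°
pole (s+20): 20 + j1530 → |·| = √(20²+1530²) = √2341300 ≈ 1530.1, ∠ = arctan(1530/20) ≈ 89.25°
pole (s+388): 388 + j1530 → |·| = √(388²+1530²) = √2491444 ≈ 1578.4, ∠ = arctan(1530/388) ≈ 75.77°
pole (s+429): 429 + j1530 → |·| = √(429²+1530²) = √2524941 ≈ 1589, ∠ = arctan(1530/429) ≈ 74.34°
|L| = 500 · 2.3421e+06 / 3.8376e+09 ≈ 0.30515
Gain = 20 log₁₀(0.30515) ≈ -10.31 dB
∠L = 177.94° − 239.36° = -61.42°

-10.3 dB, -61.4°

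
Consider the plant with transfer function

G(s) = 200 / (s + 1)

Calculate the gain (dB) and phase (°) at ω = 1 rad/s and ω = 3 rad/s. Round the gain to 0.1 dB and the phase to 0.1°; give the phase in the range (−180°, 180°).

At s = jω = j1:
pole (s+1): 1 + j1 → |·| = √(1²+1²) = √2 ≈ 1.4142, ∠ = arctan(1/1) ≈ 45.00°
|G| = 200 / 1.4142 ≈ 141.42
Gain = 20 log₁₀(141.42) ≈ 43.01 dB
∠G = 0.00° − 45.00° = -45.00°

At s = jω = j3:
pole (s+1): 1 + j3 → |·| = √(1²+3²) = √10 ≈ 3.1623, ∠ = arctan(3/1) ≈ 71.57°
|G| = 200 / 3.1623 ≈ 63.245
Gain = 20 log₁₀(63.245) ≈ 36.02 dB
∠G = 0.00° − 71.57° = -71.57°

ω = 1: 43.0 dB, -45.0°; ω = 3: 36.0 dB, -71.6°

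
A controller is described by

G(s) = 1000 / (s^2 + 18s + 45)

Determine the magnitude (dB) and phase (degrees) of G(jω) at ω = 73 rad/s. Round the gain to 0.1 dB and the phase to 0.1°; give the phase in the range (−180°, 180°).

Substitute s = j73:
Numerator: 1000 = 1000 + j0
Denominator: (j73)^2 + 18(j73) + 45 = -5284 + j1314
|N| = √(1000² + 0²) ≈ 1000, ∠N ≈ 0.00°
|D| = √(5284² + 1314²) ≈ 5444.9, ∠D ≈ 166.04°
|G| = 1000 / 5444.9 ≈ 0.18366
Gain = 20 log₁₀(0.18366) ≈ -14.72 dB
∠G = 0.00° − 166.04° = -166.04°

-14.7 dB, -166.0°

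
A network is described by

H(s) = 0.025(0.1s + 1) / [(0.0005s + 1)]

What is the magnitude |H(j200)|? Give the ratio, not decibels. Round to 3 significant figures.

0.498

At ω = 200 rad/s:
zero (1 + j200·0.1) = 1 + j20 → |·| ≈ 20.025, ∠ ≈ 87.14°
pole (1 + j200·0.0005) = 1 + j0.1 → |·| ≈ 1.005, ∠ ≈ 5.71°
|H| = 0.025 · 20.025 / (1.005) ≈ 0.49813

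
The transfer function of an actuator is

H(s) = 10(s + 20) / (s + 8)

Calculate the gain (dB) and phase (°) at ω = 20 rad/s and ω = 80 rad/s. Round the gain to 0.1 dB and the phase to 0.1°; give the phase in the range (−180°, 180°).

At s = jω = j20:
zero (s+20): 20 + j20 → |·| = √(20²+20²) = √800 ≈ 28.284, ∠ = arctan(20/20) ≈ 45.00°
pole (s+8): 8 + j20 → |·| = √(8²+20²) = √464 ≈ 21.541, ∠ = arctan(20/8) ≈ 68.20°
|H| = 10 · 28.284 / 21.541 ≈ 13.13
Gain = 20 log₁₀(13.13) ≈ 22.37 dB
∠H = 45.00° − 68.20° = -23.20°

At s = jω = j80:
zero (s+20): 20 + j80 → |·| = √(20²+80²) = √6800 ≈ 82.462, ∠ = arctan(80/20) ≈ 75.96°
pole (s+8): 8 + j80 → |·| = √(8²+80²) = √6464 ≈ 80.399, ∠ = arctan(80/8) ≈ 84.29°
|H| = 10 · 82.462 / 80.399 ≈ 10.257
Gain = 20 log₁₀(10.257) ≈ 20.22 dB
∠H = 75.96° − 84.29° = -8.33°

ω = 20: 22.4 dB, -23.2°; ω = 80: 20.2 dB, -8.3°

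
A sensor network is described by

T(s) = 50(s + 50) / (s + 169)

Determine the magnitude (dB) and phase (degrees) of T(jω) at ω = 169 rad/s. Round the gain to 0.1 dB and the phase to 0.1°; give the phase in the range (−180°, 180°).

31.3 dB, 28.5°

At s = jω = j169:
zero (s+50): 50 + j169 → |·| = √(50²+169²) = √31061 ≈ 176.24, ∠ = arctan(169/50) ≈ 73.52°
pole (s+169): 169 + j169 → |·| = √(169²+169²) = √57122 ≈ 239, ∠ = arctan(169/169) ≈ 45.00°
|T| = 50 · 176.24 / 239 ≈ 36.87
Gain = 20 log₁₀(36.87) ≈ 31.33 dB
∠T = 73.52° − 45.00° = 28.52°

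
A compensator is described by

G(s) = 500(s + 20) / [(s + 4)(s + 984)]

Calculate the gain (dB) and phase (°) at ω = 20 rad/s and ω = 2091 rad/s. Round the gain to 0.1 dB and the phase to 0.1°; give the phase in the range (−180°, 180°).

ω = 20: -3.0 dB, -34.9°; ω = 2091: -13.3 dB, -65.2°

At s = jω = j20:
zero (s+20): 20 + j20 → |·| = √(20²+20²) = √800 ≈ 28.284, ∠ = arctan(20/20) ≈ 45.00°
pole (s+4): 4 + j20 → |·| = √(4²+20²) = √416 ≈ 20.396, ∠ = arctan(20/4) ≈ 78.69°
pole (s+984): 984 + j20 → |·| = √(984²+20²) = √968656 ≈ 984.2, ∠ = arctan(20/984) ≈ 1.16°
|G| = 500 · 28.284 / 20074 ≈ 0.70449
Gain = 20 log₁₀(0.70449) ≈ -3.04 dB
∠G = 45.00° − 79.85° = -34.85°

At s = jω = j2091:
zero (s+20): 20 + j2091 → |·| = √(20²+2091²) = √4372681 ≈ 2091.1, ∠ = arctan(2091/20) ≈ 89.45°
pole (s+4): 4 + j2091 → |·| = √(4²+2091²) = √4372297 ≈ 2091, ∠ = arctan(2091/4) ≈ 89.89°
pole (s+984): 984 + j2091 → |·| = √(984²+2091²) = √5340537 ≈ 2311, ∠ = arctan(2091/984) ≈ 64.80°
|G| = 500 · 2091.1 / 4.8323e+06 ≈ 0.21637
Gain = 20 log₁₀(0.21637) ≈ -13.30 dB
∠G = 89.45° − 154.69° = -65.24°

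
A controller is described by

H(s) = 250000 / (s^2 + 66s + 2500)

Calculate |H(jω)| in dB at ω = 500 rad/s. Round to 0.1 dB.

0.0 dB

At s = jω = j500:
quadratic: (j500)² + 66·j500 + 2500 = -247500 + j33000 → |·| ≈ 2.4969e+05, ∠ ≈ 172.41°
|H| = 250000 / 2.4969e+05 ≈ 1.0012
Gain = 20 log₁₀(1.0012) ≈ 0.01 dB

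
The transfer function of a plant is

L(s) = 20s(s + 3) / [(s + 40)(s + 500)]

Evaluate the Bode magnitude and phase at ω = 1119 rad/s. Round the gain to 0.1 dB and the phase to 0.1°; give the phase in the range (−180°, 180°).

25.2 dB, 26.0°

At s = jω = j1119:
zero (s+3): 3 + j1119 → |·| = √(3²+1119²) = √1252170 ≈ 1119, ∠ = arctan(1119/3) ≈ 89.85°
zero at origin: s = j1119 → |·| = 1119, ∠ = 90.00°
pole (s+40): 40 + j1119 → |·| = √(40²+1119²) = √1253761 ≈ 1119.7, ∠ = arctan(1119/40) ≈ 87.95°
pole (s+500): 500 + j1119 → |·| = √(500²+1119²) = √1502161 ≈ 1225.6, ∠ = arctan(1119/500) ≈ 65.92°
|L| = 20 · 1.2522e+06 / 1.3723e+06 ≈ 18.25
Gain = 20 log₁₀(18.25) ≈ 25.23 dB
∠L = 179.85° − 153.87° = 25.98°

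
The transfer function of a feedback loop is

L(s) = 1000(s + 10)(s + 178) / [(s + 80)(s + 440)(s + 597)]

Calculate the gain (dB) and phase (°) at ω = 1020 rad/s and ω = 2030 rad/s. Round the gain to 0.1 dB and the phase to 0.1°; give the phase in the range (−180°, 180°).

At s = jω = j1020:
zero (s+10): 10 + j1020 → |·| = √(10²+1020²) = √1040500 ≈ 1020, ∠ = arctan(1020/10) ≈ 89.44°
zero (s+178): 178 + j1020 → |·| = √(178²+1020²) = √1072084 ≈ 1035.4, ∠ = arctan(1020/178) ≈ 80.10°
pole (s+80): 80 + j1020 → |·| = √(80²+1020²) = √1046800 ≈ 1023.1, ∠ = arctan(1020/80) ≈ 85.52°
pole (s+440): 440 + j1020 → |·| = √(440²+1020²) = √1234000 ≈ 1110.9, ∠ = arctan(1020/440) ≈ 66.67°
pole (s+597): 597 + j1020 → |·| = √(597²+1020²) = √1396809 ≈ 1181.9, ∠ = arctan(1020/597) ≈ 59.66°
|L| = 1000 · 1.0561e+06 / 1.3433e+09 ≈ 0.7862
Gain = 20 log₁₀(0.7862) ≈ -2.09 dB
∠L = 169.54° − 211.85° = -42.31°

At s = jω = j2030:
zero (s+10): 10 + j2030 → |·| = √(10²+2030²) = √4121000 ≈ 2030, ∠ = arctan(2030/10) ≈ 89.72°
zero (s+178): 178 + j2030 → |·| = √(178²+2030²) = √4152584 ≈ 2037.8, ∠ = arctan(2030/178) ≈ 84.99°
pole (s+80): 80 + j2030 → |·| = √(80²+2030²) = √4127300 ≈ 2031.6, ∠ = arctan(2030/80) ≈ 87.74°
pole (s+440): 440 + j2030 → |·| = √(440²+2030²) = √4314500 ≈ 2077.1, ∠ = arctan(2030/440) ≈ 77.77°
pole (s+597): 597 + j2030 → |·| = √(597²+2030²) = √4477309 ≈ 2116, ∠ = arctan(2030/597) ≈ 73.61°
|L| = 1000 · 4.1367e+06 / 8.9292e+09 ≈ 0.46328
Gain = 20 log₁₀(0.46328) ≈ -6.68 dB
∠L = 174.71° − 239.12° = -64.41°

ω = 1020: -2.1 dB, -42.3°; ω = 2030: -6.7 dB, -64.4°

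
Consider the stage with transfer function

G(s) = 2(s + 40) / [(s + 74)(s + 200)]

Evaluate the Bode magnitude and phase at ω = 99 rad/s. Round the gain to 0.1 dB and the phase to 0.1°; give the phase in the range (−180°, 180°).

At s = jω = j99:
zero (s+40): 40 + j99 → |·| = √(40²+99²) = √11401 ≈ 106.78, ∠ = arctan(99/40) ≈ 68.00°
pole (s+74): 74 + j99 → |·| = √(74²+99²) = √15277 ≈ 123.6, ∠ = arctan(99/74) ≈ 53.22°
pole (s+200): 200 + j99 → |·| = √(200²+99²) = √49801 ≈ 223.16, ∠ = arctan(99/200) ≈ 26.34°
|G| = 2 · 106.78 / 27583 ≈ 0.0077425
Gain = 20 log₁₀(0.0077425) ≈ -42.22 dB
∠G = 68.00° − 79.56° = -11.56°

-42.2 dB, -11.6°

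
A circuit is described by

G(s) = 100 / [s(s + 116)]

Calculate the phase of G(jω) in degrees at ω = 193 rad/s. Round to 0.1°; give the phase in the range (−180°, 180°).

At s = jω = j193:
pole (s+116): 116 + j193 → |·| = √(116²+193²) = √50705 ≈ 225.18, ∠ = arctan(193/116) ≈ 58.99°
pole at origin: |s| = 193, ∠ = 90.00° (in denominator)
∠G = 0.00° − 148.99° = -148.99°

-149.0°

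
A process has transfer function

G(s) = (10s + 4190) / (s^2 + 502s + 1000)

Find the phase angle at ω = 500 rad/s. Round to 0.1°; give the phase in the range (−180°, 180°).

Substitute s = j500:
Numerator: 10(j500) + 4190 = 4190 + j5000
Denominator: (j500)^2 + 502(j500) + 1000 = -249000 + j251000
|N| = √(4190² + 5000²) ≈ 6523.5, ∠N ≈ 50.04°
|D| = √(249000² + 251000²) ≈ 3.5356e+05, ∠D ≈ 134.77°
∠G = 50.04° − 134.77° = -84.73°

-84.7°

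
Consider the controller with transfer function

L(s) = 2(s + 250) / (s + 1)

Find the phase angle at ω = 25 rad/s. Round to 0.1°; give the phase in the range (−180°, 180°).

At s = jω = j25:
zero (s+250): 250 + j25 → |·| = √(250²+25²) = √63125 ≈ 251.25, ∠ = arctan(25/250) ≈ 5.71°
pole (s+1): 1 + j25 → |·| = √(1²+25²) = √626 ≈ 25.02, ∠ = arctan(25/1) ≈ 87.71°
∠L = 5.71° − 87.71° = -82.00°

-82.0°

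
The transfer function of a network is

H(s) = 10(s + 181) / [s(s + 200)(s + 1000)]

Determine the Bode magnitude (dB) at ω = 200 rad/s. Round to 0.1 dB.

At s = jω = j200:
zero (s+181): 181 + j200 → |·| = √(181²+200²) = √72761 ≈ 269.74, ∠ = arctan(200/181) ≈ 47.85°
pole (s+200): 200 + j200 → |·| = √(200²+200²) = √80000 ≈ 282.84, ∠ = arctan(200/200) ≈ 45.00°
pole (s+1000): 1000 + j200 → |·| = √(1000²+200²) = √1040000 ≈ 1019.8, ∠ = arctan(200/1000) ≈ 11.31°
pole at origin: |s| = 200, ∠ = 90.00° (in denominator)
|H| = 10 · 269.74 / 5.7688e+07 ≈ 4.6758e-05
Gain = 20 log₁₀(4.6758e-05) ≈ -86.60 dB

-86.6 dB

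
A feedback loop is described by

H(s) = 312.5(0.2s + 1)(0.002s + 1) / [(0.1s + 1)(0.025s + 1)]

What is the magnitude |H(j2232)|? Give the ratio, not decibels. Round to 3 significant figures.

At ω = 2232 rad/s:
zero (1 + j2232·0.2) = 1 + j446.4 → |·| ≈ 446.4, ∠ ≈ 89.87°
zero (1 + j2232·0.002) = 1 + j4.464 → |·| ≈ 4.5746, ∠ ≈ 77.37°
pole (1 + j2232·0.1) = 1 + j223.2 → |·| ≈ 223.2, ∠ ≈ 89.74°
pole (1 + j2232·0.025) = 1 + j55.8 → |·| ≈ 55.809, ∠ ≈ 88.97°
|H| = 312.5 · 446.4 · 4.5746 / (223.2 · 55.809) ≈ 51.231

51.2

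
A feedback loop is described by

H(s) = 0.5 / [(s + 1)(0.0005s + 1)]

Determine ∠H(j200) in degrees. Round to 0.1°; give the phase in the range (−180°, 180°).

-95.4°

At ω = 200 rad/s:
pole (1 + j200·1) = 1 + j200 → |·| ≈ 200, ∠ ≈ 89.71°
pole (1 + j200·0.0005) = 1 + j0.1 → |·| ≈ 1.005, ∠ ≈ 5.71°
∠H = (0°) − (89.71° + 5.71°) = -95.42°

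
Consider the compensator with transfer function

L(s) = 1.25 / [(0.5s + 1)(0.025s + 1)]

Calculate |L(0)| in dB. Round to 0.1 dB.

1.9 dB

L(0) = 1.25 · 1 / 1 = 1.25
20 log₁₀(1.25) ≈ 1.94 dB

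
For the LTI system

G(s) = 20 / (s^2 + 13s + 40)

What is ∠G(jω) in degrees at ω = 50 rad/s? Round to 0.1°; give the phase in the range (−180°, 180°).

-165.2°

Substitute s = j50:
Numerator: 20 = 20 + j0
Denominator: (j50)^2 + 13(j50) + 40 = -2460 + j650
|N| = √(20² + 0²) ≈ 20, ∠N ≈ 0.00°
|D| = √(2460² + 650²) ≈ 2544.4, ∠D ≈ 165.20°
∠G = 0.00° − 165.20° = -165.20°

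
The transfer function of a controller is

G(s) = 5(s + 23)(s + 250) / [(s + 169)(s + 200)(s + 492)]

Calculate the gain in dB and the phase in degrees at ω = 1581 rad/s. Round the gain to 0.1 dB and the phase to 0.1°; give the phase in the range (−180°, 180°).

-50.4 dB, -69.2°

At s = jω = j1581:
zero (s+23): 23 + j1581 → |·| = √(23²+1581²) = √2500090 ≈ 1581.2, ∠ = arctan(1581/23) ≈ 89.17°
zero (s+250): 250 + j1581 → |·| = √(250²+1581²) = √2562061 ≈ 1600.6, ∠ = arctan(1581/250) ≈ 81.01°
pole (s+169): 169 + j1581 → |·| = √(169²+1581²) = √2528122 ≈ 1590, ∠ = arctan(1581/169) ≈ 83.90°
pole (s+200): 200 + j1581 → |·| = √(200²+1581²) = √2539561 ≈ 1593.6, ∠ = arctan(1581/200) ≈ 82.79°
pole (s+492): 492 + j1581 → |·| = √(492²+1581²) = √2741625 ≈ 1655.8, ∠ = arctan(1581/492) ≈ 72.71°
|G| = 5 · 2.5309e+06 / 4.1955e+09 ≈ 0.0030162
Gain = 20 log₁₀(0.0030162) ≈ -50.41 dB
∠G = 170.18° − 239.40° = -69.22°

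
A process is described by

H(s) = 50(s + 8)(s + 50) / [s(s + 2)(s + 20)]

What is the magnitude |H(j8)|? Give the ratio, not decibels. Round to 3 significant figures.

At s = jω = j8:
zero (s+8): 8 + j8 → |·| = √(8²+8²) = √128 ≈ 11.314, ∠ = arctan(8/8) ≈ 45.00°
zero (s+50): 50 + j8 → |·| = √(50²+8²) = √2564 ≈ 50.636, ∠ = arctan(8/50) ≈ 9.09°
pole (s+2): 2 + j8 → |·| = √(2²+8²) = √68 ≈ 8.2462, ∠ = arctan(8/2) ≈ 75.96°
pole (s+20): 20 + j8 → |·| = √(20²+8²) = √464 ≈ 21.541, ∠ = arctan(8/20) ≈ 21.80°
pole at origin: |s| = 8, ∠ = 90.00° (in denominator)
|H| = 50 · 572.9 / 1421.1 ≈ 20.157

20.2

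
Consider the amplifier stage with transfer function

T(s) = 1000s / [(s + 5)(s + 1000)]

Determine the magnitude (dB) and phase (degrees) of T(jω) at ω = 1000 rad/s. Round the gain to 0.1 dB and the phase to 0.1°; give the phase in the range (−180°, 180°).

-3.0 dB, -44.7°

At s = jω = j1000:
zero at origin: s = j1000 → |·| = 1000, ∠ = 90.00°
pole (s+5): 5 + j1000 → |·| = √(5²+1000²) = √1000025 ≈ 1000, ∠ = arctan(1000/5) ≈ 89.71°
pole (s+1000): 1000 + j1000 → |·| = √(1000²+1000²) = √2000000 ≈ 1414.2, ∠ = arctan(1000/1000) ≈ 45.00°
|T| = 1000 · 1000 / 1.4142e+06 ≈ 0.70711
Gain = 20 log₁₀(0.70711) ≈ -3.01 dB
∠T = 90.00° − 134.71° = -44.71°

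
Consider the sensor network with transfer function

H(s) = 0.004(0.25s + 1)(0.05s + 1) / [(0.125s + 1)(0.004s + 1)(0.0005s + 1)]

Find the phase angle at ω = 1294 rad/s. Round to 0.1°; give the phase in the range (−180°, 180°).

-22.7°

At ω = 1294 rad/s:
zero (1 + j1294·0.25) = 1 + j323.5 → |·| ≈ 323.5, ∠ ≈ 89.82°
zero (1 + j1294·0.05) = 1 + j64.7 → |·| ≈ 64.708, ∠ ≈ 89.11°
pole (1 + j1294·0.125) = 1 + j161.75 → |·| ≈ 161.75, ∠ ≈ 89.65°
pole (1 + j1294·0.004) = 1 + j5.176 → |·| ≈ 5.2717, ∠ ≈ 79.07°
pole (1 + j1294·0.0005) = 1 + j0.647 → |·| ≈ 1.1911, ∠ ≈ 32.90°
∠H = (89.82° + 89.11°) − (89.65° + 79.07° + 32.90°) = -22.69°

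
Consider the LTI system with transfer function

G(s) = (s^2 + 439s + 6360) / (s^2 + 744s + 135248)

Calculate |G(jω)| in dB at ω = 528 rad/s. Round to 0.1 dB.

Substitute s = j528:
Numerator: (j528)^2 + 439(j528) + 6360 = -272424 + j231792
Denominator: (j528)^2 + 744(j528) + 135248 = -143536 + j392832
|N| = √(272424² + 231792²) ≈ 3.5769e+05, ∠N ≈ 139.61°
|D| = √(143536² + 392832²) ≈ 4.1823e+05, ∠D ≈ 110.07°
|G| = 3.5769e+05 / 4.1823e+05 ≈ 0.85525
Gain = 20 log₁₀(0.85525) ≈ -1.36 dB

-1.4 dB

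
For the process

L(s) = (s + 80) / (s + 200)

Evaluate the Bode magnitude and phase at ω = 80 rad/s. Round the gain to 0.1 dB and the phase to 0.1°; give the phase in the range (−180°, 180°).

Substitute s = j80:
Numerator: (j80) + 80 = 80 + j80
Denominator: (j80) + 200 = 200 + j80
|N| = √(80² + 80²) ≈ 113.14, ∠N ≈ 45.00°
|D| = √(200² + 80²) ≈ 215.41, ∠D ≈ 21.80°
|L| = 113.14 / 215.41 ≈ 0.52523
Gain = 20 log₁₀(0.52523) ≈ -5.59 dB
∠L = 45.00° − 21.80° = 23.20°

-5.6 dB, 23.2°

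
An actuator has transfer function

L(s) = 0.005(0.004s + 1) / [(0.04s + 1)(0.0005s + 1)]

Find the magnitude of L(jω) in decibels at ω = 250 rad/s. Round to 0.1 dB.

At ω = 250 rad/s:
zero (1 + j250·0.004) = 1 + j1 → |·| ≈ 1.4142, ∠ ≈ 45.00°
pole (1 + j250·0.04) = 1 + j10 → |·| ≈ 10.05, ∠ ≈ 84.29°
pole (1 + j250·0.0005) = 1 + j0.125 → |·| ≈ 1.0078, ∠ ≈ 7.13°
|L| = 0.005 · 1.4142 / (10.05 · 1.0078) ≈ 0.00069814
Gain = 20 log₁₀(0.00069814) ≈ -63.12 dB

-63.1 dB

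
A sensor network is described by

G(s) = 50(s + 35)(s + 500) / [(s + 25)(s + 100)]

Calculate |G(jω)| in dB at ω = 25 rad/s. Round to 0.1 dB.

49.4 dB

At s = jω = j25:
zero (s+35): 35 + j25 → |·| = √(35²+25²) = √1850 ≈ 43.012, ∠ = arctan(25/35) ≈ 35.54°
zero (s+500): 500 + j25 → |·| = √(500²+25²) = √250625 ≈ 500.62, ∠ = arctan(25/500) ≈ 2.86°
pole (s+25): 25 + j25 → |·| = √(25²+25²) = √1250 ≈ 35.355, ∠ = arctan(25/25) ≈ 45.00°
pole (s+100): 100 + j25 → |·| = √(100²+25²) = √10625 ≈ 103.08, ∠ = arctan(25/100) ≈ 14.04°
|G| = 50 · 21533 / 3644.4 ≈ 295.43
Gain = 20 log₁₀(295.43) ≈ 49.41 dB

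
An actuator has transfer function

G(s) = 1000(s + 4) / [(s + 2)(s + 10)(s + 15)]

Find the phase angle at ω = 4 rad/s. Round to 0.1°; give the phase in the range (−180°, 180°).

-55.2°

At s = jω = j4:
zero (s+4): 4 + j4 → |·| = √(4²+4²) = √32 ≈ 5.6569, ∠ = arctan(4/4) ≈ 45.00°
pole (s+2): 2 + j4 → |·| = √(2²+4²) = √20 ≈ 4.4721, ∠ = arctan(4/2) ≈ 63.43°
pole (s+10): 10 + j4 → |·| = √(10²+4²) = √116 ≈ 10.77, ∠ = arctan(4/10) ≈ 21.80°
pole (s+15): 15 + j4 → |·| = √(15²+4²) = √241 ≈ 15.524, ∠ = arctan(4/15) ≈ 14.93°
∠G = 45.00° − 100.16° = -55.16°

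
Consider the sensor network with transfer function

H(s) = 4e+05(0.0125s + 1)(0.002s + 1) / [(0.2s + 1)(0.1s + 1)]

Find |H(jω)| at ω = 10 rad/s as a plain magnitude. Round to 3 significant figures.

At ω = 10 rad/s:
zero (1 + j10·0.0125) = 1 + j0.125 → |·| ≈ 1.0078, ∠ ≈ 7.13°
zero (1 + j10·0.002) = 1 + j0.02 → |·| ≈ 1.0002, ∠ ≈ 1.15°
pole (1 + j10·0.2) = 1 + j2 → |·| ≈ 2.2361, ∠ ≈ 63.43°
pole (1 + j10·0.1) = 1 + j1 → |·| ≈ 1.4142, ∠ ≈ 45.00°
|H| = 4e+05 · 1.0078 · 1.0002 / (2.2361 · 1.4142) ≈ 1.275e+05

1.28e+05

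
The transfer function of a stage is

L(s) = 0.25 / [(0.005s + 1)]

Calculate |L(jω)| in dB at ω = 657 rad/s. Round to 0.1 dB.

-22.8 dB

At ω = 657 rad/s:
pole (1 + j657·0.005) = 1 + j3.285 → |·| ≈ 3.4338, ∠ ≈ 73.07°
|L| = 0.25 · 1 / (3.4338) ≈ 0.072806
Gain = 20 log₁₀(0.072806) ≈ -22.76 dB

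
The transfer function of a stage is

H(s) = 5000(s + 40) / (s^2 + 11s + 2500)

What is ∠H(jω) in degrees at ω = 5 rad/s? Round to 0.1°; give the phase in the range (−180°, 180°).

5.9°

At s = jω = j5:
zero (s+40): 40 + j5 → |·| = √(40²+5²) = √1625 ≈ 40.311, ∠ = arctan(5/40) ≈ 7.13°
quadratic: (j5)² + 11·j5 + 2500 = 2475 + j55 → |·| ≈ 2475.6, ∠ ≈ 1.27°
∠H = 7.13° − 1.27° = 5.86°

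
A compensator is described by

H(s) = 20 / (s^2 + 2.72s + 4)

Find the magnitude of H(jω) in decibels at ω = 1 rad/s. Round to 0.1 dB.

At s = jω = j1:
quadratic: (j1)² + 2.72·j1 + 4 = 3 + j2.72 → |·| ≈ 4.0495, ∠ ≈ 42.20°
|H| = 20 / 4.0495 ≈ 4.9389
Gain = 20 log₁₀(4.9389) ≈ 13.87 dB

13.9 dB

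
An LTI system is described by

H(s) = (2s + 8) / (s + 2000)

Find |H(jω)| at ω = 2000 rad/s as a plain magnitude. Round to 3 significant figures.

1.41

Substitute s = j2000:
Numerator: 2(j2000) + 8 = 8 + j4000
Denominator: (j2000) + 2000 = 2000 + j2000
|N| = √(8² + 4000²) ≈ 4000, ∠N ≈ 89.89°
|D| = √(2000² + 2000²) ≈ 2828.4, ∠D ≈ 45.00°
|H| = 4000 / 2828.4 ≈ 1.4142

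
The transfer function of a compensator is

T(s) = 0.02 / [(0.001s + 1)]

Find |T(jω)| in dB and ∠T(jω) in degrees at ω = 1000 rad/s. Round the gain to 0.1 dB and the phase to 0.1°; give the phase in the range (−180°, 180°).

-37.0 dB, -45.0°

At ω = 1000 rad/s:
pole (1 + j1000·0.001) = 1 + j1 → |·| ≈ 1.4142, ∠ ≈ 45.00°
|T| = 0.02 · 1 / (1.4142) ≈ 0.014142
Gain = 20 log₁₀(0.014142) ≈ -36.99 dB
∠T = (0°) − (45.00°) = -45.00°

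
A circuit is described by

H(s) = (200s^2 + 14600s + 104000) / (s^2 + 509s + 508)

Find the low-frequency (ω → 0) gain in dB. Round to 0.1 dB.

46.2 dB

H(0) = 104000 / 508 ≈ 204.72
20 log₁₀(204.72) ≈ 46.22 dB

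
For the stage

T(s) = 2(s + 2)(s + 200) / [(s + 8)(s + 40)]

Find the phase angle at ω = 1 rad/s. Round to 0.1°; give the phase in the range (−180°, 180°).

At s = jω = j1:
zero (s+2): 2 + j1 → |·| = √(2²+1²) = √5 ≈ 2.2361, ∠ = arctan(1/2) ≈ 26.57°
zero (s+200): 200 + j1 → |·| = √(200²+1²) = √40001 ≈ 200, ∠ = arctan(1/200) ≈ 0.29°
pole (s+8): 8 + j1 → |·| = √(8²+1²) = √65 ≈ 8.0623, ∠ = arctan(1/8) ≈ 7.13°
pole (s+40): 40 + j1 → |·| = √(40²+1²) = √1601 ≈ 40.012, ∠ = arctan(1/40) ≈ 1.43°
∠T = 26.86° − 8.56° = 18.30°

18.3°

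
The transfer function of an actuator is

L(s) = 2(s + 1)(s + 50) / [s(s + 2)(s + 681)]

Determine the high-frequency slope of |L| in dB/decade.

Each pole contributes −20 dB/decade at high frequency; each zero contributes +20 dB/decade.
Net: 2 zero(s) − 3 pole(s) → -20 dB/decade.

-20 dB/decade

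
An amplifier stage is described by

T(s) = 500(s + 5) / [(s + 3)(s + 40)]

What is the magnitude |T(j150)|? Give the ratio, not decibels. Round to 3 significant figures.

3.22

At s = jω = j150:
zero (s+5): 5 + j150 → |·| = √(5²+150²) = √22525 ≈ 150.08, ∠ = arctan(150/5) ≈ 88.09°
pole (s+3): 3 + j150 → |·| = √(3²+150²) = √22509 ≈ 150.03, ∠ = arctan(150/3) ≈ 88.85°
pole (s+40): 40 + j150 → |·| = √(40²+150²) = √24100 ≈ 155.24, ∠ = arctan(150/40) ≈ 75.07°
|T| = 500 · 150.08 / 23291 ≈ 3.2218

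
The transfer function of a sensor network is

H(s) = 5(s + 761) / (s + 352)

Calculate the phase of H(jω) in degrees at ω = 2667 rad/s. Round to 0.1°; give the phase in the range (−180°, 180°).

At s = jω = j2667:
zero (s+761): 761 + j2667 → |·| = √(761²+2667²) = √7692010 ≈ 2773.4, ∠ = arctan(2667/761) ≈ 74.07°
pole (s+352): 352 + j2667 → |·| = √(352²+2667²) = √7236793 ≈ 2690.1, ∠ = arctan(2667/352) ≈ 82.48°
∠H = 74.07° − 82.48° = -8.41°

-8.4°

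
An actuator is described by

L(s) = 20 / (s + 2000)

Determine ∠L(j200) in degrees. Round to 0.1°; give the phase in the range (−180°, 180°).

-5.7°

Substitute s = j200:
Numerator: 20 = 20 + j0
Denominator: (j200) + 2000 = 2000 + j200
|N| = √(20² + 0²) ≈ 20, ∠N ≈ 0.00°
|D| = √(2000² + 200²) ≈ 2010, ∠D ≈ 5.71°
∠L = 0.00° − 5.71° = -5.71°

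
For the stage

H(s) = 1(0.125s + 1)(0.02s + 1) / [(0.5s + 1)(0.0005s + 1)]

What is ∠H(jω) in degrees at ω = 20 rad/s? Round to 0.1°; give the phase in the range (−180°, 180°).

5.1°

At ω = 20 rad/s:
zero (1 + j20·0.125) = 1 + j2.5 → |·| ≈ 2.6926, ∠ ≈ 68.20°
zero (1 + j20·0.02) = 1 + j0.4 → |·| ≈ 1.077, ∠ ≈ 21.80°
pole (1 + j20·0.5) = 1 + j10 → |·| ≈ 10.05, ∠ ≈ 84.29°
pole (1 + j20·0.0005) = 1 + j0.01 → |·| ≈ 1, ∠ ≈ 0.57°
∠H = (68.20° + 21.80°) − (84.29° + 0.57°) = 5.14°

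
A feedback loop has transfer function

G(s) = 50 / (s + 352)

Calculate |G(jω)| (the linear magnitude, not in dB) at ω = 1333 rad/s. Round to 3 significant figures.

Substitute s = j1333:
Numerator: 50 = 50 + j0
Denominator: (j1333) + 352 = 352 + j1333
|N| = √(50² + 0²) ≈ 50, ∠N ≈ 0.00°
|D| = √(352² + 1333²) ≈ 1378.7, ∠D ≈ 75.21°
|G| = 50 / 1378.7 ≈ 0.036266

0.0363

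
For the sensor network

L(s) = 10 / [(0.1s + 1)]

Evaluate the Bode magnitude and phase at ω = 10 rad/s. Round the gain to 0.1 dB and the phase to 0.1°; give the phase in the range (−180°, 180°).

17.0 dB, -45.0°

At ω = 10 rad/s:
pole (1 + j10·0.1) = 1 + j1 → |·| ≈ 1.4142, ∠ ≈ 45.00°
|L| = 10 · 1 / (1.4142) ≈ 7.0711
Gain = 20 log₁₀(7.0711) ≈ 16.99 dB
∠L = (0°) − (45.00°) = -45.00°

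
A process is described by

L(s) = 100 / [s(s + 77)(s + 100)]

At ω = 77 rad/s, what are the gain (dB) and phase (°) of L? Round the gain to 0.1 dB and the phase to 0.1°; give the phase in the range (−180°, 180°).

At s = jω = j77:
pole (s+77): 77 + j77 → |·| = √(77²+77²) = √11858 ≈ 108.89, ∠ = arctan(77/77) ≈ 45.00°
pole (s+100): 100 + j77 → |·| = √(100²+77²) = √15929 ≈ 126.21, ∠ = arctan(77/100) ≈ 37.60°
pole at origin: |s| = 77, ∠ = 90.00° (in denominator)
|L| = 100 / 1.0582e+06 ≈ 9.45e-05
Gain = 20 log₁₀(9.45e-05) ≈ -80.49 dB
∠L = 0.00° − 172.60° = -172.60°

-80.5 dB, -172.6°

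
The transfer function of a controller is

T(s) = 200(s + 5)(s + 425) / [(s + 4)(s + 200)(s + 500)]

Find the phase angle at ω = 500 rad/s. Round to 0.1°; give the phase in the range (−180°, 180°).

At s = jω = j500:
zero (s+5): 5 + j500 → |·| = √(5²+500²) = √250025 ≈ 500.02, ∠ = arctan(500/5) ≈ 89.43°
zero (s+425): 425 + j500 → |·| = √(425²+500²) = √430625 ≈ 656.22, ∠ = arctan(500/425) ≈ 49.64°
pole (s+4): 4 + j500 → |·| = √(4²+500²) = √250016 ≈ 500.02, ∠ = arctan(500/4) ≈ 89.54°
pole (s+200): 200 + j500 → |·| = √(200²+500²) = √290000 ≈ 538.52, ∠ = arctan(500/200) ≈ 68.20°
pole (s+500): 500 + j500 → |·| = √(500²+500²) = √500000 ≈ 707.11, ∠ = arctan(500/500) ≈ 45.00°
∠T = 139.07° − 202.74° = -63.67°

-63.7°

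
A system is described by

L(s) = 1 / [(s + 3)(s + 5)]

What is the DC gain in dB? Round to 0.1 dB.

-23.5 dB

L(0) = 1 / (3·5) ≈ 0.066667
20 log₁₀(0.066667) ≈ -23.52 dB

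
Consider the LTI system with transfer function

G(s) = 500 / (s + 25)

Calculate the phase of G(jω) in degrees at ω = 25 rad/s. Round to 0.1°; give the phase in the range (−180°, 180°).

-45.0°

Substitute s = j25:
Numerator: 500 = 500 + j0
Denominator: (j25) + 25 = 25 + j25
|N| = √(500² + 0²) ≈ 500, ∠N ≈ 0.00°
|D| = √(25² + 25²) ≈ 35.355, ∠D ≈ 45.00°
∠G = 0.00° − 45.00° = -45.00°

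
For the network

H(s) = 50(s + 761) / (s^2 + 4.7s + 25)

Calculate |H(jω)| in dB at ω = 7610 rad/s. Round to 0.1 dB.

-43.6 dB

At s = jω = j7610:
zero (s+761): 761 + j7610 → |·| = √(761²+7610²) = √58491221 ≈ 7648, ∠ = arctan(7610/761) ≈ 84.29°
quadratic: (j7610)² + 4.7·j7610 + 25 = -57912075 + j35767 → |·| ≈ 5.7912e+07, ∠ ≈ 179.96°
|H| = 50 · 7648 / 5.7912e+07 ≈ 0.0066031
Gain = 20 log₁₀(0.0066031) ≈ -43.61 dB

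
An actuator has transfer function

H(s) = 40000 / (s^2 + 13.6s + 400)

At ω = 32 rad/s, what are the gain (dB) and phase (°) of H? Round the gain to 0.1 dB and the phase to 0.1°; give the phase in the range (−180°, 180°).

At s = jω = j32:
quadratic: (j32)² + 13.6·j32 + 400 = -624 + j435.2 → |·| ≈ 760.77, ∠ ≈ 145.11°
|H| = 40000 / 760.77 ≈ 52.578
Gain = 20 log₁₀(52.578) ≈ 34.42 dB
∠H = 0.00° − 145.11° = -145.11°

34.4 dB, -145.1°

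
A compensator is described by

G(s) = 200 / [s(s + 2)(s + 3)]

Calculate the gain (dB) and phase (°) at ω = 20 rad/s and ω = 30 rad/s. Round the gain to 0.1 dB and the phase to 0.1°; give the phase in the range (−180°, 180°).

ω = 20: -32.2 dB, 104.2°; ω = 30: -42.7 dB, 99.5°

At s = jω = j20:
pole (s+2): 2 + j20 → |·| = √(2²+20²) = √404 ≈ 20.1, ∠ = arctan(20/2) ≈ 84.29°
pole (s+3): 3 + j20 → |·| = √(3²+20²) = √409 ≈ 20.224, ∠ = arctan(20/3) ≈ 81.47°
pole at origin: |s| = 20, ∠ = 90.00° (in denominator)
|G| = 200 / 8130 ≈ 0.0246
Gain = 20 log₁₀(0.0246) ≈ -32.18 dB
∠G = 0.00° − 255.76° = -255.76° ≡ 104.24° (principal value)

At s = jω = j30:
pole (s+2): 2 + j30 → |·| = √(2²+30²) = √904 ≈ 30.067, ∠ = arctan(30/2) ≈ 86.19°
pole (s+3): 3 + j30 → |·| = √(3²+30²) = √909 ≈ 30.15, ∠ = arctan(30/3) ≈ 84.29°
pole at origin: |s| = 30, ∠ = 90.00° (in denominator)
|G| = 200 / 27196 ≈ 0.007354
Gain = 20 log₁₀(0.007354) ≈ -42.67 dB
∠G = 0.00° − 260.48° = -260.48° ≡ 99.52° (principal value)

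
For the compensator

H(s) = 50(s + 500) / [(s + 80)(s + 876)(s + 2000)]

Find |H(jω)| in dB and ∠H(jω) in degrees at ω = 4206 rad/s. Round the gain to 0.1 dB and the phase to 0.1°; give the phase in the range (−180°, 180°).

At s = jω = j4206:
zero (s+500): 500 + j4206 → |·| = √(500²+4206²) = √17940436 ≈ 4235.6, ∠ = arctan(4206/500) ≈ 83.22°
pole (s+80): 80 + j4206 → |·| = √(80²+4206²) = √17696836 ≈ 4206.8, ∠ = arctan(4206/80) ≈ 88.91°
pole (s+876): 876 + j4206 → |·| = √(876²+4206²) = √18457812 ≈ 4296.3, ∠ = arctan(4206/876) ≈ 78.23°
pole (s+2000): 2000 + j4206 → |·| = √(2000²+4206²) = √21690436 ≈ 4657.3, ∠ = arctan(4206/2000) ≈ 64.57°
|H| = 50 · 4235.6 / 8.4175e+10 ≈ 2.5159e-06
Gain = 20 log₁₀(2.5159e-06) ≈ -111.99 dB
∠H = 83.22° − 231.71° = -148.49°

-112.0 dB, -148.5°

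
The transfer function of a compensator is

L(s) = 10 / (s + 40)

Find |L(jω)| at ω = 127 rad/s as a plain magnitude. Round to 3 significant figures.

Substitute s = j127:
Numerator: 10 = 10 + j0
Denominator: (j127) + 40 = 40 + j127
|N| = √(10² + 0²) ≈ 10, ∠N ≈ 0.00°
|D| = √(40² + 127²) ≈ 133.15, ∠D ≈ 72.52°
|L| = 10 / 133.15 ≈ 0.075103

0.0751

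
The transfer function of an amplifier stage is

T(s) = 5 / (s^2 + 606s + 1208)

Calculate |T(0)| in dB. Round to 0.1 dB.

T(0) = 5 / 1208 ≈ 0.0041391
20 log₁₀(0.0041391) ≈ -47.66 dB

-47.7 dB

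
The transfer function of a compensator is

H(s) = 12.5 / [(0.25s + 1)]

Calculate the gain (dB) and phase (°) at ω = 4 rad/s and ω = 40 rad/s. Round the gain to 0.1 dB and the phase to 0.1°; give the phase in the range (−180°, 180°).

ω = 4: 18.9 dB, -45.0°; ω = 40: 1.9 dB, -84.3°

At ω = 4 rad/s:
pole (1 + j4·0.25) = 1 + j1 → |·| ≈ 1.4142, ∠ ≈ 45.00°
|H| = 12.5 · 1 / (1.4142) ≈ 8.8389
Gain = 20 log₁₀(8.8389) ≈ 18.93 dB
∠H = (0°) − (45.00°) = -45.00°

At ω = 40 rad/s:
pole (1 + j40·0.25) = 1 + j10 → |·| ≈ 10.05, ∠ ≈ 84.29°
|H| = 12.5 · 1 / (10.05) ≈ 1.2438
Gain = 20 log₁₀(1.2438) ≈ 1.90 dB
∠H = (0°) − (84.29°) = -84.29°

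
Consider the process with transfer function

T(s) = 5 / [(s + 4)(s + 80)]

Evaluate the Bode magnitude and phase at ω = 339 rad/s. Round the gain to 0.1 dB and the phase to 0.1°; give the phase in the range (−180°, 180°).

At s = jω = j339:
pole (s+4): 4 + j339 → |·| = √(4²+339²) = √114937 ≈ 339.02, ∠ = arctan(339/4) ≈ 89.32°
pole (s+80): 80 + j339 → |·| = √(80²+339²) = √121321 ≈ 348.31, ∠ = arctan(339/80) ≈ 76.72°
|T| = 5 / 1.1808e+05 ≈ 4.2344e-05
Gain = 20 log₁₀(4.2344e-05) ≈ -87.46 dB
∠T = 0.00° − 166.04° = -166.04°

-87.5 dB, -166.0°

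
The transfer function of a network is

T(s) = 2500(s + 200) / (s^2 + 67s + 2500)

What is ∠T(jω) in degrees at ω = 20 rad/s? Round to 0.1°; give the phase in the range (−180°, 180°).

At s = jω = j20:
zero (s+200): 200 + j20 → |·| = √(200²+20²) = √40400 ≈ 201, ∠ = arctan(20/200) ≈ 5.71°
quadratic: (j20)² + 67·j20 + 2500 = 2100 + j1340 → |·| ≈ 2491.1, ∠ ≈ 32.54°
∠T = 5.71° − 32.54° = -26.83°

-26.8°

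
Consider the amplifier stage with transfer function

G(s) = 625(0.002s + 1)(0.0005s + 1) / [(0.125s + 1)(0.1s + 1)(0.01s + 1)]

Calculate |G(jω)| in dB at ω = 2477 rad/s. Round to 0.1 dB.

At ω = 2477 rad/s:
zero (1 + j2477·0.002) = 1 + j4.954 → |·| ≈ 5.0539, ∠ ≈ 78.59°
zero (1 + j2477·0.0005) = 1 + j1.2385 → |·| ≈ 1.5918, ∠ ≈ 51.08°
pole (1 + j2477·0.125) = 1 + j309.625 → |·| ≈ 309.63, ∠ ≈ 89.81°
pole (1 + j2477·0.1) = 1 + j247.7 → |·| ≈ 247.7, ∠ ≈ 89.77°
pole (1 + j2477·0.01) = 1 + j24.77 → |·| ≈ 24.79, ∠ ≈ 87.69°
|G| = 625 · 5.0539 · 1.5918 / (309.63 · 247.7 · 24.79) ≈ 0.0026445
Gain = 20 log₁₀(0.0026445) ≈ -51.55 dB

-51.6 dB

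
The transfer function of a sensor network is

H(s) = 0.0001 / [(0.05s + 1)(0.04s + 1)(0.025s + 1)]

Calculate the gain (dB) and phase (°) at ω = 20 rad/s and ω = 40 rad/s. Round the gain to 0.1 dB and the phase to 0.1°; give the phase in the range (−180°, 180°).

At ω = 20 rad/s:
pole (1 + j20·0.05) = 1 + j1 → |·| ≈ 1.4142, ∠ ≈ 45.00°
pole (1 + j20·0.04) = 1 + j0.8 → |·| ≈ 1.2806, ∠ ≈ 38.66°
pole (1 + j20·0.025) = 1 + j0.5 → |·| ≈ 1.118, ∠ ≈ 26.57°
|H| = 0.0001 · 1 / (1.4142 · 1.2806 · 1.118) ≈ 4.9389e-05
Gain = 20 log₁₀(4.9389e-05) ≈ -86.13 dB
∠H = (0°) − (45.00° + 38.66° + 26.57°) = -110.23°

At ω = 40 rad/s:
pole (1 + j40·0.05) = 1 + j2 → |·| ≈ 2.2361, ∠ ≈ 63.43°
pole (1 + j40·0.04) = 1 + j1.6 → |·| ≈ 1.8868, ∠ ≈ 57.99°
pole (1 + j40·0.025) = 1 + j1 → |·| ≈ 1.4142, ∠ ≈ 45.00°
|H| = 0.0001 · 1 / (2.2361 · 1.8868 · 1.4142) ≈ 1.676e-05
Gain = 20 log₁₀(1.676e-05) ≈ -95.51 dB
∠H = (0°) − (63.43° + 57.99° + 45.00°) = -166.42°

ω = 20: -86.1 dB, -110.2°; ω = 40: -95.5 dB, -166.4°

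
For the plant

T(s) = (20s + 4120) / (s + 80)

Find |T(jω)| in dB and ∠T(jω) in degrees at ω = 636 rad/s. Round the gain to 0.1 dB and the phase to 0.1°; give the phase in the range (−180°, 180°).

26.4 dB, -10.8°

Substitute s = j636:
Numerator: 20(j636) + 4120 = 4120 + j12720
Denominator: (j636) + 80 = 80 + j636
|N| = √(4120² + 12720²) ≈ 13371, ∠N ≈ 72.05°
|D| = √(80² + 636²) ≈ 641.01, ∠D ≈ 82.83°
|T| = 13371 / 641.01 ≈ 20.859
Gain = 20 log₁₀(20.859) ≈ 26.39 dB
∠T = 72.05° − 82.83° = -10.78°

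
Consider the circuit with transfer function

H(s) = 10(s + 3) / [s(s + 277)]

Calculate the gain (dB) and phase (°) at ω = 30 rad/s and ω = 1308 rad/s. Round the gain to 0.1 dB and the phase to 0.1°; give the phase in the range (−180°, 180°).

At s = jω = j30:
zero (s+3): 3 + j30 → |·| = √(3²+30²) = √909 ≈ 30.15, ∠ = arctan(30/3) ≈ 84.29°
pole (s+277): 277 + j30 → |·| = √(277²+30²) = √77629 ≈ 278.62, ∠ = arctan(30/277) ≈ 6.18°
pole at origin: |s| = 30, ∠ = 90.00° (in denominator)
|H| = 10 · 30.15 / 8358.6 ≈ 0.036071
Gain = 20 log₁₀(0.036071) ≈ -28.86 dB
∠H = 84.29° − 96.18° = -11.89°

At s = jω = j1308:
zero (s+3): 3 + j1308 → |·| = √(3²+1308²) = √1710873 ≈ 1308, ∠ = arctan(1308/3) ≈ 89.87°
pole (s+277): 277 + j1308 → |·| = √(277²+1308²) = √1787593 ≈ 1337, ∠ = arctan(1308/277) ≈ 78.04°
pole at origin: |s| = 1308, ∠ = 90.00° (in denominator)
|H| = 10 · 1308 / 1.7488e+06 ≈ 0.0074794
Gain = 20 log₁₀(0.0074794) ≈ -42.52 dB
∠H = 89.87° − 168.04° = -78.17°

ω = 30: -28.9 dB, -11.9°; ω = 1308: -42.5 dB, -78.2°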